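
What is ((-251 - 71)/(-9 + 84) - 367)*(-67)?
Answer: 1865749/75 ≈ 24877.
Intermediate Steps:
((-251 - 71)/(-9 + 84) - 367)*(-67) = (-322/75 - 367)*(-67) = -27847/75*(-67) = 1865749/75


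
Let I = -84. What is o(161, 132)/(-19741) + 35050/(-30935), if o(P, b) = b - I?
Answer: -139720802/122137567 ≈ -1.1440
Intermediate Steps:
o(P, b) = 84 + b (o(P, b) = b - 1*(-84) = b + 84 = 84 + b)
o(161, 132)/(-19741) + 35050/(-30935) = (84 + 132)/(-19741) + 35050/(-30935) = 216*(-1/19741) + 35050*(-1/30935) = -216/19741 - 7010/6187 = -139720802/122137567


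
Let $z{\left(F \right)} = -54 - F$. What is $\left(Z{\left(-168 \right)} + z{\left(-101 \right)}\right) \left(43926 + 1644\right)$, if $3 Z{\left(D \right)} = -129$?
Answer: $182280$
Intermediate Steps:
$Z{\left(D \right)} = -43$ ($Z{\left(D \right)} = \frac{1}{3} \left(-129\right) = -43$)
$\left(Z{\left(-168 \right)} + z{\left(-101 \right)}\right) \left(43926 + 1644\right) = \left(-43 - -47\right) \left(43926 + 1644\right) = \left(-43 + \left(-54 + 101\right)\right) 45570 = \left(-43 + 47\right) 45570 = 4 \cdot 45570 = 182280$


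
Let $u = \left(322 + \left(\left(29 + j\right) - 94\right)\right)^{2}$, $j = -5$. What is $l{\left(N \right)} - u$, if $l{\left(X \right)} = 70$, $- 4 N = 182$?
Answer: $-63434$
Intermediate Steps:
$N = - \frac{91}{2}$ ($N = \left(- \frac{1}{4}\right) 182 = - \frac{91}{2} \approx -45.5$)
$u = 63504$ ($u = \left(322 + \left(\left(29 - 5\right) - 94\right)\right)^{2} = \left(322 + \left(24 - 94\right)\right)^{2} = \left(322 - 70\right)^{2} = 252^{2} = 63504$)
$l{\left(N \right)} - u = 70 - 63504 = -63434$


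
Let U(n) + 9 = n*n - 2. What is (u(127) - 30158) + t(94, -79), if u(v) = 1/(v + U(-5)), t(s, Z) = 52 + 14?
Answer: -4242971/141 ≈ -30092.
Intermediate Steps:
U(n) = -11 + n² (U(n) = -9 + (n*n - 2) = -9 + (n² - 2) = -9 + (-2 + n²) = -11 + n²)
t(s, Z) = 66
u(v) = 1/(14 + v) (u(v) = 1/(v + (-11 + (-5)²)) = 1/(v + (-11 + 25)) = 1/(v + 14) = 1/(14 + v))
(u(127) - 30158) + t(94, -79) = (1/(14 + 127) - 30158) + 66 = (1/141 - 30158) + 66 = -4252277/141 + 66 = -4242971/141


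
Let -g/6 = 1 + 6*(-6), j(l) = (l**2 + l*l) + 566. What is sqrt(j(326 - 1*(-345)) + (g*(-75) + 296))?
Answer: sqrt(885594) ≈ 941.06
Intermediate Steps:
j(l) = 566 + 2*l**2 (j(l) = (l**2 + l**2) + 566 = 2*l**2 + 566 = 566 + 2*l**2)
g = 210 (g = -6*(1 + 6*(-6)) = -6*(1 - 36) = -6*(-35) = 210)
sqrt(j(326 - 1*(-345)) + (g*(-75) + 296)) = sqrt((566 + 2*(326 - 1*(-345))**2) + (210*(-75) + 296)) = sqrt((566 + 2*(326 + 345)**2) + (-15750 + 296)) = sqrt((566 + 2*671**2) - 15454) = sqrt((566 + 2*450241) - 15454) = sqrt((566 + 900482) - 15454) = sqrt(901048 - 15454) = sqrt(885594)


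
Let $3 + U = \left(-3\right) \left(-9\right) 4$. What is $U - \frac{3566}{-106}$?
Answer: $\frac{7348}{53} \approx 138.64$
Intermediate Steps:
$U = 105$ ($U = -3 + \left(-3\right) \left(-9\right) 4 = -3 + 27 \cdot 4 = -3 + 108 = 105$)
$U - \frac{3566}{-106} = 105 - \frac{3566}{-106} = 105 - 3566 \left(- \frac{1}{106}\right) = 105 - - \frac{1783}{53} = 105 + \frac{1783}{53} = \frac{7348}{53}$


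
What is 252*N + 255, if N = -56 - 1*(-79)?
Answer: 6051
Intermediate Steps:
N = 23 (N = -56 + 79 = 23)
252*N + 255 = 252*23 + 255 = 5796 + 255 = 6051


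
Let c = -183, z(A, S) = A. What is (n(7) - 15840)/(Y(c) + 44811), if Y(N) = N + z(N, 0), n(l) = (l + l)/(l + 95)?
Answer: -807833/2266695 ≈ -0.35639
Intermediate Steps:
n(l) = 2*l/(95 + l) (n(l) = (2*l)/(95 + l) = 2*l/(95 + l))
Y(N) = 2*N (Y(N) = N + N = 2*N)
(n(7) - 15840)/(Y(c) + 44811) = (2*7/(95 + 7) - 15840)/(2*(-183) + 44811) = (2*7/102 - 15840)/(-366 + 44811) = (2*7*(1/102) - 15840)/44445 = (7/51 - 15840)*(1/44445) = -807833/51*1/44445 = -807833/2266695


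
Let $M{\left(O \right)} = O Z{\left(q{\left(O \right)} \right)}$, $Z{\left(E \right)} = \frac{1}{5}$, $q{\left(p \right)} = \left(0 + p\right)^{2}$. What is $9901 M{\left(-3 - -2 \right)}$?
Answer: $- \frac{9901}{5} \approx -1980.2$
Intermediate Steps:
$q{\left(p \right)} = p^{2}$
$Z{\left(E \right)} = \frac{1}{5}$
$M{\left(O \right)} = \frac{O}{5}$ ($M{\left(O \right)} = O \frac{1}{5} = \frac{O}{5}$)
$9901 M{\left(-3 - -2 \right)} = 9901 \frac{-3 - -2}{5} = 9901 \frac{-3 + 2}{5} = 9901 \cdot \frac{1}{5} \left(-1\right) = 9901 \left(- \frac{1}{5}\right) = - \frac{9901}{5}$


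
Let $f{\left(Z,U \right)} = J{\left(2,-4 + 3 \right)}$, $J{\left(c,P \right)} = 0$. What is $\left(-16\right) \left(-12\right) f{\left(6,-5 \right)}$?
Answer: $0$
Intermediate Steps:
$f{\left(Z,U \right)} = 0$
$\left(-16\right) \left(-12\right) f{\left(6,-5 \right)} = \left(-16\right) \left(-12\right) 0 = 192 \cdot 0 = 0$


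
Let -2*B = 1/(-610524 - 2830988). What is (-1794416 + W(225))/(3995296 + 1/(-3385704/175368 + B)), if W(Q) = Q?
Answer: -1742150618144854827/3879412674477892144 ≈ -0.44908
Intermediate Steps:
B = 1/6883024 (B = -1/(2*(-610524 - 2830988)) = -1/2/(-3441512) = -1/2*(-1/3441512) = 1/6883024 ≈ 1.4528e-7)
(-1794416 + W(225))/(3995296 + 1/(-3385704/175368 + B)) = (-1794416 + 225)/(3995296 + 1/(-3385704/175368 + 1/6883024)) = -1794191/(3995296 + 1/(-3385704*1/175368 + 1/6883024)) = -1794191/(3995296 + 1/(-141071/7307 + 1/6883024)) = -1794191/(3995296 + 1/(-970995071397/50294256368)) = -1794191/(3995296 - 50294256368/970995071397) = -1794191/3879412674477892144/970995071397 = -1794191*970995071397/3879412674477892144 = -1742150618144854827/3879412674477892144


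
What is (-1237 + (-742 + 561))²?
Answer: 2010724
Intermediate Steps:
(-1237 + (-742 + 561))² = (-1237 - 181)² = (-1418)² = 2010724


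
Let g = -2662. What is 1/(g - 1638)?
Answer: -1/4300 ≈ -0.00023256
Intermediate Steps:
1/(g - 1638) = 1/(-2662 - 1638) = 1/(-4300) = -1/4300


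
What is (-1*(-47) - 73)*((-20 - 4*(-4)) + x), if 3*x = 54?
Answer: -364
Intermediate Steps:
x = 18 (x = (⅓)*54 = 18)
(-1*(-47) - 73)*((-20 - 4*(-4)) + x) = (-1*(-47) - 73)*((-20 - 4*(-4)) + 18) = (47 - 73)*((-20 + 16) + 18) = -26*(-4 + 18) = -26*14 = -364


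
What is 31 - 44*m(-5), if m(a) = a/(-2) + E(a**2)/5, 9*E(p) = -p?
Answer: -491/9 ≈ -54.556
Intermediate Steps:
E(p) = -p/9 (E(p) = (-p)/9 = -p/9)
m(a) = -a/2 - a**2/45 (m(a) = a/(-2) - a**2/9/5 = a*(-1/2) - a**2/9*(1/5) = -a/2 - a**2/45)
31 - 44*m(-5) = 31 - 22*(-5)*(-45 - 2*(-5))/45 = 31 - 22*(-5)*(-45 + 10)/45 = 31 - 22*(-5)*(-35)/45 = 31 - 44*35/18 = 31 - 770/9 = -491/9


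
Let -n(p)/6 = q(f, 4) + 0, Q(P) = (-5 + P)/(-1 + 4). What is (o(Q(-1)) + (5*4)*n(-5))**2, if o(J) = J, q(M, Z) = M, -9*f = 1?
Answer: 1156/9 ≈ 128.44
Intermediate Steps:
f = -1/9 (f = -1/9*1 = -1/9 ≈ -0.11111)
Q(P) = -5/3 + P/3 (Q(P) = (-5 + P)/3 = (-5 + P)*(1/3) = -5/3 + P/3)
n(p) = 2/3 (n(p) = -6*(-1/9 + 0) = -6*(-1/9) = 2/3)
(o(Q(-1)) + (5*4)*n(-5))**2 = ((-5/3 + (1/3)*(-1)) + (5*4)*(2/3))**2 = ((-5/3 - 1/3) + 20*(2/3))**2 = (-2 + 40/3)**2 = (34/3)**2 = 1156/9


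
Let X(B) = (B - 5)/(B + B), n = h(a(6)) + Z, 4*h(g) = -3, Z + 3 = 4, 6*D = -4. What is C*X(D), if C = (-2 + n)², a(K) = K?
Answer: 833/64 ≈ 13.016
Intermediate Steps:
D = -⅔ (D = (⅙)*(-4) = -⅔ ≈ -0.66667)
Z = 1 (Z = -3 + 4 = 1)
h(g) = -¾ (h(g) = (¼)*(-3) = -¾)
n = ¼ (n = -¾ + 1 = ¼ ≈ 0.25000)
X(B) = (-5 + B)/(2*B) (X(B) = (-5 + B)/((2*B)) = (-5 + B)*(1/(2*B)) = (-5 + B)/(2*B))
C = 49/16 (C = (-2 + ¼)² = (-7/4)² = 49/16 ≈ 3.0625)
C*X(D) = 49*((-5 - ⅔)/(2*(-⅔)))/16 = 49*((½)*(-3/2)*(-17/3))/16 = (49/16)*(17/4) = 833/64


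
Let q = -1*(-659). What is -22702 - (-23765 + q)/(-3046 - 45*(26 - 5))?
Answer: -90626788/3991 ≈ -22708.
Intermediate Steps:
q = 659
-22702 - (-23765 + q)/(-3046 - 45*(26 - 5)) = -22702 - (-23765 + 659)/(-3046 - 45*(26 - 5)) = -22702 - (-23106)/(-3046 - 45*21) = -22702 - (-23106)/(-3046 - 945) = -22702 - (-23106)/(-3991) = -22702 - (-23106)*(-1)/3991 = -22702 - 1*23106/3991 = -22702 - 23106/3991 = -90626788/3991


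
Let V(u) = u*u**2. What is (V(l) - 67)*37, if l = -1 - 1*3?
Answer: -4847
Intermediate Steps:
l = -4 (l = -1 - 3 = -4)
V(u) = u**3
(V(l) - 67)*37 = ((-4)**3 - 67)*37 = (-64 - 67)*37 = -131*37 = -4847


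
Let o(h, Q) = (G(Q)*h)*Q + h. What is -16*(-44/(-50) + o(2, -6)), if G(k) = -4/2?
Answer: -10752/25 ≈ -430.08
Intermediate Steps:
G(k) = -2 (G(k) = -4*½ = -2)
o(h, Q) = h - 2*Q*h (o(h, Q) = (-2*h)*Q + h = -2*Q*h + h = h - 2*Q*h)
-16*(-44/(-50) + o(2, -6)) = -16*(-44/(-50) + 2*(1 - 2*(-6))) = -16*(-44*(-1/50) + 2*(1 + 12)) = -16*(22/25 + 2*13) = -16*(22/25 + 26) = -16*672/25 = -10752/25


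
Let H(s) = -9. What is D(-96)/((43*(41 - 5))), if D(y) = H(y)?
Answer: -1/172 ≈ -0.0058140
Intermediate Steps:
D(y) = -9
D(-96)/((43*(41 - 5))) = -9*1/(43*(41 - 5)) = -9/(43*36) = -9/1548 = -9*1/1548 = -1/172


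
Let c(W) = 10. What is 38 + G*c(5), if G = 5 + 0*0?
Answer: 88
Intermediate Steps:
G = 5 (G = 5 + 0 = 5)
38 + G*c(5) = 38 + 5*10 = 38 + 50 = 88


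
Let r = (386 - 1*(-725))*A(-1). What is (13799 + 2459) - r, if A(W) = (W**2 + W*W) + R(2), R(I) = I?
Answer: 11814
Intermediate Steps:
A(W) = 2 + 2*W**2 (A(W) = (W**2 + W*W) + 2 = (W**2 + W**2) + 2 = 2*W**2 + 2 = 2 + 2*W**2)
r = 4444 (r = (386 - 1*(-725))*(2 + 2*(-1)**2) = (386 + 725)*(2 + 2*1) = 1111*(2 + 2) = 1111*4 = 4444)
(13799 + 2459) - r = (13799 + 2459) - 1*4444 = 16258 - 4444 = 11814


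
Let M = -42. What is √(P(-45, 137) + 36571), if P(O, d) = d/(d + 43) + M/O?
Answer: √1316617/6 ≈ 191.24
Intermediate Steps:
P(O, d) = -42/O + d/(43 + d) (P(O, d) = d/(d + 43) - 42/O = d/(43 + d) - 42/O = -42/O + d/(43 + d))
√(P(-45, 137) + 36571) = √((-1806 - 42*137 - 45*137)/((-45)*(43 + 137)) + 36571) = √(-1/45*(-1806 - 5754 - 6165)/180 + 36571) = √(-1/45*1/180*(-13725) + 36571) = √(61/36 + 36571) = √(1316617/36) = √1316617/6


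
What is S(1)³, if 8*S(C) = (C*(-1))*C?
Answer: -1/512 ≈ -0.0019531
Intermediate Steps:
S(C) = -C²/8 (S(C) = ((C*(-1))*C)/8 = ((-C)*C)/8 = (-C²)/8 = -C²/8)
S(1)³ = (-⅛*1²)³ = (-⅛*1)³ = (-⅛)³ = -1/512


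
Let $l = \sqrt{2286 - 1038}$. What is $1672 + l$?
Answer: $1672 + 4 \sqrt{78} \approx 1707.3$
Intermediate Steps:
$l = 4 \sqrt{78}$ ($l = \sqrt{1248} = 4 \sqrt{78} \approx 35.327$)
$1672 + l = 1672 + 4 \sqrt{78}$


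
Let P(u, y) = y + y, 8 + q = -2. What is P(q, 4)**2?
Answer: 64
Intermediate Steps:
q = -10 (q = -8 - 2 = -10)
P(u, y) = 2*y
P(q, 4)**2 = (2*4)**2 = 8**2 = 64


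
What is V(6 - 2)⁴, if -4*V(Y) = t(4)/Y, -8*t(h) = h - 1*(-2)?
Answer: 81/16777216 ≈ 4.8280e-6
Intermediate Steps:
t(h) = -¼ - h/8 (t(h) = -(h - 1*(-2))/8 = -(h + 2)/8 = -(2 + h)/8 = -¼ - h/8)
V(Y) = 3/(16*Y) (V(Y) = -(-¼ - ⅛*4)/(4*Y) = -(-¼ - ½)/(4*Y) = -(-3)/(16*Y) = 3/(16*Y))
V(6 - 2)⁴ = (3/(16*(6 - 2)))⁴ = ((3/16)/4)⁴ = ((3/16)*(¼))⁴ = (3/64)⁴ = 81/16777216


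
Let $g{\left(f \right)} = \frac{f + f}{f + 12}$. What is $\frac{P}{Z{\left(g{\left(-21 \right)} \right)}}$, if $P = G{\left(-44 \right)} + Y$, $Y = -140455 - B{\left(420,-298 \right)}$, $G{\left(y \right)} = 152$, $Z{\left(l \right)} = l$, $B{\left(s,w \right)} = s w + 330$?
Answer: $- \frac{46419}{14} \approx -3315.6$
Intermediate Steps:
$B{\left(s,w \right)} = 330 + s w$
$g{\left(f \right)} = \frac{2 f}{12 + f}$
$Y = -15625$ ($Y = -140455 - \left(330 + 420 \left(-298\right)\right) = -140455 - \left(330 - 125160\right) = -140455 - -124830 = -140455 + 124830 = -15625$)
$P = -15473$ ($P = 152 - 15625 = -15473$)
$\frac{P}{Z{\left(g{\left(-21 \right)} \right)}} = - \frac{15473}{2 \left(-21\right) \frac{1}{12 - 21}} = - \frac{15473}{2 \left(-21\right) \frac{1}{-9}} = - \frac{15473}{2 \left(-21\right) \left(- \frac{1}{9}\right)} = - \frac{15473}{\frac{14}{3}} = \left(-15473\right) \frac{3}{14} = - \frac{46419}{14}$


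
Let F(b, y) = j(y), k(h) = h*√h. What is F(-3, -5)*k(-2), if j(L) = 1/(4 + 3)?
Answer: -2*I*√2/7 ≈ -0.40406*I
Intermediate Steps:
j(L) = ⅐ (j(L) = 1/7 = ⅐)
k(h) = h^(3/2)
F(b, y) = ⅐
F(-3, -5)*k(-2) = (-2)^(3/2)/7 = (-2*I*√2)/7 = -2*I*√2/7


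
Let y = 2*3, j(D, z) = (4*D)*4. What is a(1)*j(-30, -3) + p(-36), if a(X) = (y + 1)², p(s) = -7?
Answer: -23527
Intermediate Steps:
j(D, z) = 16*D
y = 6
a(X) = 49 (a(X) = (6 + 1)² = 7² = 49)
a(1)*j(-30, -3) + p(-36) = 49*(16*(-30)) - 7 = 49*(-480) - 7 = -23520 - 7 = -23527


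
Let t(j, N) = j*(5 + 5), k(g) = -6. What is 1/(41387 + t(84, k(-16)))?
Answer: 1/42227 ≈ 2.3682e-5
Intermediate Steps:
t(j, N) = 10*j (t(j, N) = j*10 = 10*j)
1/(41387 + t(84, k(-16))) = 1/(41387 + 10*84) = 1/(41387 + 840) = 1/42227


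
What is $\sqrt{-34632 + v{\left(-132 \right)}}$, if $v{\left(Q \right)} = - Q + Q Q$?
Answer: $2 i \sqrt{4269} \approx 130.68 i$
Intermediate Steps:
$v{\left(Q \right)} = Q^{2} - Q$ ($v{\left(Q \right)} = - Q + Q^{2} = Q^{2} - Q$)
$\sqrt{-34632 + v{\left(-132 \right)}} = \sqrt{-34632 - 132 \left(-1 - 132\right)} = \sqrt{-34632 - -17556} = \sqrt{-34632 + 17556} = \sqrt{-17076} = 2 i \sqrt{4269}$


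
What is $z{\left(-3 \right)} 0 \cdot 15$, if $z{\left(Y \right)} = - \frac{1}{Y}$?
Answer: $0$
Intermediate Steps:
$z{\left(-3 \right)} 0 \cdot 15 = - \frac{1}{-3} \cdot 0 \cdot 15 = \left(-1\right) \left(- \frac{1}{3}\right) 0 \cdot 15 = \frac{1}{3} \cdot 0 \cdot 15 = 0 \cdot 15 = 0$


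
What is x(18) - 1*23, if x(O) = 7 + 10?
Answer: -6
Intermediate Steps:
x(O) = 17
x(18) - 1*23 = 17 - 1*23 = 17 - 23 = -6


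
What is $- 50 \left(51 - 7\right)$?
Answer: $-2200$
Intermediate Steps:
$- 50 \left(51 - 7\right) = \left(-50\right) 44 = -2200$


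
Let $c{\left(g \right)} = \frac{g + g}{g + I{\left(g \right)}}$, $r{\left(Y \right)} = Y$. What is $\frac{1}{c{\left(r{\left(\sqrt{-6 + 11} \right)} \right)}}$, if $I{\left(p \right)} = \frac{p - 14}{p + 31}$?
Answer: $\frac{1001}{1912} - \frac{439 \sqrt{5}}{9560} \approx 0.42085$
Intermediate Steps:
$I{\left(p \right)} = \frac{-14 + p}{31 + p}$
$c{\left(g \right)} = \frac{2 g}{g + \frac{-14 + g}{31 + g}}$ ($c{\left(g \right)} = \frac{g + g}{g + \frac{-14 + g}{31 + g}} = \frac{2 g}{g + \frac{-14 + g}{31 + g}}$)
$\frac{1}{c{\left(r{\left(\sqrt{-6 + 11} \right)} \right)}} = \frac{1}{2 \sqrt{-6 + 11} \frac{1}{-14 + \sqrt{-6 + 11} + \sqrt{-6 + 11} \left(31 + \sqrt{-6 + 11}\right)} \left(31 + \sqrt{-6 + 11}\right)} = \frac{1}{2 \sqrt{5} \frac{1}{-14 + \sqrt{5} + \sqrt{5} \left(31 + \sqrt{5}\right)} \left(31 + \sqrt{5}\right)} = \frac{\sqrt{5} \left(-14 + \sqrt{5} + \sqrt{5} \left(31 + \sqrt{5}\right)\right)}{10 \left(31 + \sqrt{5}\right)}$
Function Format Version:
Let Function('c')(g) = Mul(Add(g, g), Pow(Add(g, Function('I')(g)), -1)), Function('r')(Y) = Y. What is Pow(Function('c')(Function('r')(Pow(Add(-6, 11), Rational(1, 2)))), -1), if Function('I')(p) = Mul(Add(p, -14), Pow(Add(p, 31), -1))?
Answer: Add(Rational(1001, 1912), Mul(Rational(-439, 9560), Pow(5, Rational(1, 2)))) ≈ 0.42085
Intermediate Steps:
Function('I')(p) = Mul(Pow(Add(31, p), -1), Add(-14, p)) (Function('I')(p) = Mul(Add(-14, p), Pow(Add(31, p), -1)) = Mul(Pow(Add(31, p), -1), Add(-14, p)))
Function('c')(g) = Mul(2, g, Pow(Add(g, Mul(Pow(Add(31, g), -1), Add(-14, g))), -1)) (Function('c')(g) = Mul(Add(g, g), Pow(Add(g, Mul(Pow(Add(31, g), -1), Add(-14, g))), -1)) = Mul(Mul(2, g), Pow(Add(g, Mul(Pow(Add(31, g), -1), Add(-14, g))), -1)) = Mul(2, g, Pow(Add(g, Mul(Pow(Add(31, g), -1), Add(-14, g))), -1)))
Pow(Function('c')(Function('r')(Pow(Add(-6, 11), Rational(1, 2)))), -1) = Pow(Mul(2, Pow(Add(-6, 11), Rational(1, 2)), Pow(Add(-14, Pow(Add(-6, 11), Rational(1, 2)), Mul(Pow(Add(-6, 11), Rational(1, 2)), Add(31, Pow(Add(-6, 11), Rational(1, 2))))), -1), Add(31, Pow(Add(-6, 11), Rational(1, 2)))), -1) = Pow(Mul(2, Pow(5, Rational(1, 2)), Pow(Add(-14, Pow(5, Rational(1, 2)), Mul(Pow(5, Rational(1, 2)), Add(31, Pow(5, Rational(1, 2))))), -1), Add(31, Pow(5, Rational(1, 2)))), -1) = Mul(Rational(1, 10), Pow(5, Rational(1, 2)), Pow(Add(31, Pow(5, Rational(1, 2))), -1), Add(-14, Pow(5, Rational(1, 2)), Mul(Pow(5, Rational(1, 2)), Add(31, Pow(5, Rational(1, 2))))))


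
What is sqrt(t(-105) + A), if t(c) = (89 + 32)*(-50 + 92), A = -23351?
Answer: I*sqrt(18269) ≈ 135.16*I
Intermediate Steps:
t(c) = 5082 (t(c) = 121*42 = 5082)
sqrt(t(-105) + A) = sqrt(5082 - 23351) = sqrt(-18269) = I*sqrt(18269)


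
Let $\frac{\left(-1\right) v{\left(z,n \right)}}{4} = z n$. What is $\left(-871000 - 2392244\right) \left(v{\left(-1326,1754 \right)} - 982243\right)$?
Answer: $-27153365216412$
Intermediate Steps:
$v{\left(z,n \right)} = - 4 n z$ ($v{\left(z,n \right)} = - 4 z n = - 4 n z$)
$\left(-871000 - 2392244\right) \left(v{\left(-1326,1754 \right)} - 982243\right) = \left(-871000 - 2392244\right) \left(\left(-4\right) 1754 \left(-1326\right) - 982243\right) = - 3263244 \left(9303216 - 982243\right) = \left(-3263244\right) 8320973 = -27153365216412$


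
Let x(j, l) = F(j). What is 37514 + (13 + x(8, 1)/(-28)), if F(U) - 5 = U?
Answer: 1050743/28 ≈ 37527.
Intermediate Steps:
F(U) = 5 + U
x(j, l) = 5 + j
37514 + (13 + x(8, 1)/(-28)) = 37514 + (13 + (5 + 8)/(-28)) = 37514 + (13 - 1/28*13) = 37514 + (13 - 13/28) = 37514 + 351/28 = 1050743/28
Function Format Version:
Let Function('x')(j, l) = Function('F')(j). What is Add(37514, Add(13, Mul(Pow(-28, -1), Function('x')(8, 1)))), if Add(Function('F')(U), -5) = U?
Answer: Rational(1050743, 28) ≈ 37527.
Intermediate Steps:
Function('F')(U) = Add(5, U)
Function('x')(j, l) = Add(5, j)
Add(37514, Add(13, Mul(Pow(-28, -1), Function('x')(8, 1)))) = Add(37514, Add(13, Mul(Pow(-28, -1), Add(5, 8)))) = Add(37514, Add(13, Mul(Rational(-1, 28), 13))) = Add(37514, Add(13, Rational(-13, 28))) = Add(37514, Rational(351, 28)) = Rational(1050743, 28)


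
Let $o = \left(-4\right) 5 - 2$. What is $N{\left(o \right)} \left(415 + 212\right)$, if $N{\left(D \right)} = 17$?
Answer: $10659$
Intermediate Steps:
$o = -22$ ($o = -20 - 2 = -22$)
$N{\left(o \right)} \left(415 + 212\right) = 17 \left(415 + 212\right) = 17 \cdot 627 = 10659$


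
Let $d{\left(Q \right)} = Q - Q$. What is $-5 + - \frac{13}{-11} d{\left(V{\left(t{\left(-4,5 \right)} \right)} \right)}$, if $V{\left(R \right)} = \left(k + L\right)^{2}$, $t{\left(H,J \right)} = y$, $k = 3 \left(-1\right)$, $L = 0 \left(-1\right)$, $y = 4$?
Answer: $-5$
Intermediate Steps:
$L = 0$
$k = -3$
$t{\left(H,J \right)} = 4$
$V{\left(R \right)} = 9$ ($V{\left(R \right)} = \left(-3 + 0\right)^{2} = \left(-3\right)^{2} = 9$)
$d{\left(Q \right)} = 0$
$-5 + - \frac{13}{-11} d{\left(V{\left(t{\left(-4,5 \right)} \right)} \right)} = -5 + - \frac{13}{-11} \cdot 0 = -5 + \left(-13\right) \left(- \frac{1}{11}\right) 0 = -5 + \frac{13}{11} \cdot 0 = -5 + 0 = -5$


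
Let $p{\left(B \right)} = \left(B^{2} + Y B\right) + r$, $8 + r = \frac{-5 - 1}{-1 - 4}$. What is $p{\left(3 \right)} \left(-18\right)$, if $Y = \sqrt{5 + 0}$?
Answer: $- \frac{198}{5} - 54 \sqrt{5} \approx -160.35$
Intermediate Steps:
$r = - \frac{34}{5}$ ($r = -8 + \frac{-5 - 1}{-1 - 4} = -8 - \frac{6}{-5} = -8 - - \frac{6}{5} = -8 + \frac{6}{5} = - \frac{34}{5} \approx -6.8$)
$Y = \sqrt{5} \approx 2.2361$
$p{\left(B \right)} = - \frac{34}{5} + B^{2} + B \sqrt{5}$ ($p{\left(B \right)} = \left(B^{2} + \sqrt{5} B\right) - \frac{34}{5} = \left(B^{2} + B \sqrt{5}\right) - \frac{34}{5} = - \frac{34}{5} + B^{2} + B \sqrt{5}$)
$p{\left(3 \right)} \left(-18\right) = \left(- \frac{34}{5} + 3^{2} + 3 \sqrt{5}\right) \left(-18\right) = \left(- \frac{34}{5} + 9 + 3 \sqrt{5}\right) \left(-18\right) = \left(\frac{11}{5} + 3 \sqrt{5}\right) \left(-18\right) = - \frac{198}{5} - 54 \sqrt{5}$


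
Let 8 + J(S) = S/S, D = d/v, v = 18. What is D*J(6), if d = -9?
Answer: 7/2 ≈ 3.5000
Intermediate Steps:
D = -1/2 (D = -9/18 = -9*1/18 = -1/2 ≈ -0.50000)
J(S) = -7 (J(S) = -8 + S/S = -8 + 1 = -7)
D*J(6) = -1/2*(-7) = 7/2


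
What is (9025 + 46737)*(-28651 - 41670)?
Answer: -3921239602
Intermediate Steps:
(9025 + 46737)*(-28651 - 41670) = 55762*(-70321) = -3921239602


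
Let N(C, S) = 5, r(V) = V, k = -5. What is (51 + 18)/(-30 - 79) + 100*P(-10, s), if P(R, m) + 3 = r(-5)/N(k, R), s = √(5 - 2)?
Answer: -43669/109 ≈ -400.63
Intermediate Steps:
s = √3 ≈ 1.7320
P(R, m) = -4 (P(R, m) = -3 - 5/5 = -3 - 5*⅕ = -3 - 1 = -4)
(51 + 18)/(-30 - 79) + 100*P(-10, s) = (51 + 18)/(-30 - 79) + 100*(-4) = 69/(-109) - 400 = 69*(-1/109) - 400 = -69/109 - 400 = -43669/109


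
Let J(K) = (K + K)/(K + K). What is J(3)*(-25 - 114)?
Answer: -139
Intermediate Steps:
J(K) = 1 (J(K) = (2*K)/((2*K)) = (2*K)*(1/(2*K)) = 1)
J(3)*(-25 - 114) = 1*(-25 - 114) = 1*(-139) = -139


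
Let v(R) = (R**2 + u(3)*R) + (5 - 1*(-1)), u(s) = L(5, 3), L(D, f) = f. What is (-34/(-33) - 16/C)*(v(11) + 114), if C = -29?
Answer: 414836/957 ≈ 433.48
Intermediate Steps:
u(s) = 3
v(R) = 6 + R**2 + 3*R (v(R) = (R**2 + 3*R) + (5 - 1*(-1)) = (R**2 + 3*R) + (5 + 1) = (R**2 + 3*R) + 6 = 6 + R**2 + 3*R)
(-34/(-33) - 16/C)*(v(11) + 114) = (-34/(-33) - 16/(-29))*((6 + 11**2 + 3*11) + 114) = (-34*(-1/33) - 16*(-1/29))*((6 + 121 + 33) + 114) = (34/33 + 16/29)*(160 + 114) = (1514/957)*274 = 414836/957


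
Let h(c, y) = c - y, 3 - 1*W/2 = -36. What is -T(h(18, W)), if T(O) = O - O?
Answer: 0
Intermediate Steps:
W = 78 (W = 6 - 2*(-36) = 6 + 72 = 78)
T(O) = 0
-T(h(18, W)) = -1*0 = 0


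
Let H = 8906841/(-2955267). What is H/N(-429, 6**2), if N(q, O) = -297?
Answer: 109961/10835979 ≈ 0.010148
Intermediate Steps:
H = -989649/328363 (H = 8906841*(-1/2955267) = -989649/328363 ≈ -3.0139)
H/N(-429, 6**2) = -989649/328363/(-297) = -989649/328363*(-1/297) = 109961/10835979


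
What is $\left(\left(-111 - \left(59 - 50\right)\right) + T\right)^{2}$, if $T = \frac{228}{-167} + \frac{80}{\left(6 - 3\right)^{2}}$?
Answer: $\frac{28578578704}{2259009} \approx 12651.0$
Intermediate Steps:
$T = \frac{11308}{1503}$ ($T = 228 \left(- \frac{1}{167}\right) + \frac{80}{3^{2}} = - \frac{228}{167} + \frac{80}{9} = \frac{11308}{1503} \approx 7.5236$)
$\left(\left(-111 - \left(59 - 50\right)\right) + T\right)^{2} = \left(\left(-111 - \left(59 - 50\right)\right) + \frac{11308}{1503}\right)^{2} = \left(\left(-111 - 9\right) + \frac{11308}{1503}\right)^{2} = \left(-120 + \frac{11308}{1503}\right)^{2} = \left(- \frac{169052}{1503}\right)^{2} = \frac{28578578704}{2259009}$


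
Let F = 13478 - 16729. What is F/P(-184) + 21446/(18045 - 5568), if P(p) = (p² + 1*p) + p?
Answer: 677620921/417829776 ≈ 1.6218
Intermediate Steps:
F = -3251
P(p) = p² + 2*p (P(p) = (p² + p) + p = (p + p²) + p = p² + 2*p)
F/P(-184) + 21446/(18045 - 5568) = -3251*(-1/(184*(2 - 184))) + 21446/(18045 - 5568) = -3251/((-184*(-182))) + 21446/12477 = -3251/33488 + 21446*(1/12477) = -3251*1/33488 + 21446/12477 = -3251/33488 + 21446/12477 = 677620921/417829776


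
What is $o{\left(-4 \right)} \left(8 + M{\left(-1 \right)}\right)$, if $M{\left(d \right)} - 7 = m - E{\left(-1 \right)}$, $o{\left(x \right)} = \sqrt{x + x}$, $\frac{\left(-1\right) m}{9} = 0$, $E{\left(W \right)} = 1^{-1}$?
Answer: $28 i \sqrt{2} \approx 39.598 i$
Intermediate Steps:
$E{\left(W \right)} = 1$
$m = 0$ ($m = \left(-9\right) 0 = 0$)
$o{\left(x \right)} = \sqrt{2} \sqrt{x}$ ($o{\left(x \right)} = \sqrt{2 x} = \sqrt{2} \sqrt{x}$)
$M{\left(d \right)} = 6$ ($M{\left(d \right)} = 7 + \left(0 - 1\right) = 7 - 1 = 6$)
$o{\left(-4 \right)} \left(8 + M{\left(-1 \right)}\right) = \sqrt{2} \sqrt{-4} \left(8 + 6\right) = \sqrt{2} \cdot 2 i 14 = 2 i \sqrt{2} \cdot 14 = 28 i \sqrt{2}$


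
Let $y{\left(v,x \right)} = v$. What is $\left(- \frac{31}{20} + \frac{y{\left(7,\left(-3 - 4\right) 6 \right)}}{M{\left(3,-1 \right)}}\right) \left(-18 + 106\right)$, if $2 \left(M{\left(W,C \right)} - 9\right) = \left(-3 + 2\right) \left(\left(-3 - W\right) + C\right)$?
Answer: $- \frac{2178}{25} \approx -87.12$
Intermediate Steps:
$M{\left(W,C \right)} = \frac{21}{2} + \frac{W}{2} - \frac{C}{2}$ ($M{\left(W,C \right)} = 9 + \frac{\left(-3 + 2\right) \left(\left(-3 - W\right) + C\right)}{2} = 9 + \frac{\left(-1\right) \left(-3 + C - W\right)}{2} = 9 + \frac{3 + W - C}{2} = 9 + \left(\frac{3}{2} + \frac{W}{2} - \frac{C}{2}\right) = \frac{21}{2} + \frac{W}{2} - \frac{C}{2}$)
$\left(- \frac{31}{20} + \frac{y{\left(7,\left(-3 - 4\right) 6 \right)}}{M{\left(3,-1 \right)}}\right) \left(-18 + 106\right) = \left(- \frac{31}{20} + \frac{7}{\frac{21}{2} + \frac{1}{2} \cdot 3 - - \frac{1}{2}}\right) \left(-18 + 106\right) = \left(\left(-31\right) \frac{1}{20} + \frac{7}{\frac{21}{2} + \frac{3}{2} + \frac{1}{2}}\right) 88 = \left(- \frac{31}{20} + \frac{7}{\frac{25}{2}}\right) 88 = \left(- \frac{31}{20} + 7 \cdot \frac{2}{25}\right) 88 = \left(- \frac{31}{20} + \frac{14}{25}\right) 88 = \left(- \frac{99}{100}\right) 88 = - \frac{2178}{25}$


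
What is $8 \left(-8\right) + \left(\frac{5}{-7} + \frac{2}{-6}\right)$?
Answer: $- \frac{1366}{21} \approx -65.048$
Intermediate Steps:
$8 \left(-8\right) + \left(\frac{5}{-7} + \frac{2}{-6}\right) = -64 + \left(5 \left(- \frac{1}{7}\right) + 2 \left(- \frac{1}{6}\right)\right) = -64 - \frac{22}{21} = - \frac{1366}{21}$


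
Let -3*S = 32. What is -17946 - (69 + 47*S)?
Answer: -52541/3 ≈ -17514.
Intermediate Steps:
S = -32/3 (S = -⅓*32 = -32/3 ≈ -10.667)
-17946 - (69 + 47*S) = -17946 - (69 + 47*(-32/3)) = -17946 - (69 - 1504/3) = -17946 - 1*(-1297/3) = -17946 + 1297/3 = -52541/3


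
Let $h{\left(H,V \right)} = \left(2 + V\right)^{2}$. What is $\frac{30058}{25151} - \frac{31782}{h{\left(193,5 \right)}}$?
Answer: $- \frac{113982320}{176057} \approx -647.42$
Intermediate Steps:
$\frac{30058}{25151} - \frac{31782}{h{\left(193,5 \right)}} = \frac{30058}{25151} - \frac{31782}{\left(2 + 5\right)^{2}} = 30058 \cdot \frac{1}{25151} - \frac{31782}{7^{2}} = \frac{4294}{3593} - \frac{31782}{49} = - \frac{113982320}{176057}$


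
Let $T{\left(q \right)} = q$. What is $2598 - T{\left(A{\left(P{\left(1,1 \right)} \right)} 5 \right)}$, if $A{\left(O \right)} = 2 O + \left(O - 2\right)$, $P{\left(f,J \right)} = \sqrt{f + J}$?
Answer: $2608 - 15 \sqrt{2} \approx 2586.8$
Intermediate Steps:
$P{\left(f,J \right)} = \sqrt{J + f}$
$A{\left(O \right)} = -2 + 3 O$ ($A{\left(O \right)} = 2 O + \left(-2 + O\right) = -2 + 3 O$)
$2598 - T{\left(A{\left(P{\left(1,1 \right)} \right)} 5 \right)} = 2598 - \left(-2 + 3 \sqrt{1 + 1}\right) 5 = 2598 - \left(-2 + 3 \sqrt{2}\right) 5 = 2598 - \left(-10 + 15 \sqrt{2}\right) = 2598 + \left(10 - 15 \sqrt{2}\right) = 2608 - 15 \sqrt{2}$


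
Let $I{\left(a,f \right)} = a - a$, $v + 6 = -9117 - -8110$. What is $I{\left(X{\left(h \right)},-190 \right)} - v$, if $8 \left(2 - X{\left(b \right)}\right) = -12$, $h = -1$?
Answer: $1013$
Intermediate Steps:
$X{\left(b \right)} = \frac{7}{2}$ ($X{\left(b \right)} = 2 - - \frac{3}{2} = 2 + \frac{3}{2} = \frac{7}{2}$)
$v = -1013$ ($v = -6 - 1007 = -1013$)
$I{\left(a,f \right)} = 0$
$I{\left(X{\left(h \right)},-190 \right)} - v = 0 - -1013 = 0 + 1013 = 1013$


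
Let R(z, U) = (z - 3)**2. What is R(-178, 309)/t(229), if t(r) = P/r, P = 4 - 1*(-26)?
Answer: 7502269/30 ≈ 2.5008e+5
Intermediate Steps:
P = 30 (P = 4 + 26 = 30)
R(z, U) = (-3 + z)**2
t(r) = 30/r
R(-178, 309)/t(229) = (-3 - 178)**2/((30/229)) = (-181)**2/((30*(1/229))) = 32761/(30/229) = 32761*(229/30) = 7502269/30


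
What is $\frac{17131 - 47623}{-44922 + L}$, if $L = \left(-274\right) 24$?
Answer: $\frac{1694}{2861} \approx 0.5921$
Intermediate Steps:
$L = -6576$
$\frac{17131 - 47623}{-44922 + L} = \frac{17131 - 47623}{-44922 - 6576} = - \frac{30492}{-51498} = \left(-30492\right) \left(- \frac{1}{51498}\right) = \frac{1694}{2861}$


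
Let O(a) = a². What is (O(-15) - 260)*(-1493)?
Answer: 52255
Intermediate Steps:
(O(-15) - 260)*(-1493) = ((-15)² - 260)*(-1493) = (225 - 260)*(-1493) = -35*(-1493) = 52255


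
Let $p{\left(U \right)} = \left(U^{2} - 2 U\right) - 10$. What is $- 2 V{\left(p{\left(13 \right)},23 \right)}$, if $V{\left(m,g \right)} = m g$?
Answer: $-6118$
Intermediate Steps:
$p{\left(U \right)} = -10 + U^{2} - 2 U$
$V{\left(m,g \right)} = g m$
$- 2 V{\left(p{\left(13 \right)},23 \right)} = - 2 \cdot 23 \left(-10 + 13^{2} - 26\right) = - 2 \cdot 23 \left(-10 + 169 - 26\right) = - 2 \cdot 23 \cdot 133 = \left(-2\right) 3059 = -6118$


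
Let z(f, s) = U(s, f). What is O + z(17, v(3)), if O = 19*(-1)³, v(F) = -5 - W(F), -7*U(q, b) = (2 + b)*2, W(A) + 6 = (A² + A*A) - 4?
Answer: -171/7 ≈ -24.429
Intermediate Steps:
W(A) = -10 + 2*A² (W(A) = -6 + ((A² + A*A) - 4) = -6 + ((A² + A²) - 4) = -6 + (2*A² - 4) = -6 + (-4 + 2*A²) = -10 + 2*A²)
U(q, b) = -4/7 - 2*b/7 (U(q, b) = -(2 + b)*2/7 = -(4 + 2*b)/7 = -4/7 - 2*b/7)
v(F) = 5 - 2*F² (v(F) = -5 - (-10 + 2*F²) = -5 + (10 - 2*F²) = 5 - 2*F²)
z(f, s) = -4/7 - 2*f/7
O = -19 (O = 19*(-1) = -19)
O + z(17, v(3)) = -19 + (-4/7 - 2/7*17) = -19 + (-4/7 - 34/7) = -19 - 38/7 = -171/7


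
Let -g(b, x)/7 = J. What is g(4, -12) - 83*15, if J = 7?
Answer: -1294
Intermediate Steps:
g(b, x) = -49 (g(b, x) = -7*7 = -49)
g(4, -12) - 83*15 = -49 - 83*15 = -49 - 1245 = -1294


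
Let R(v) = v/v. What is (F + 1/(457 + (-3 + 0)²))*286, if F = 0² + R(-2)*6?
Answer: 399971/233 ≈ 1716.6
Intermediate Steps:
R(v) = 1
F = 6 (F = 0² + 1*6 = 0 + 6 = 6)
(F + 1/(457 + (-3 + 0)²))*286 = (6 + 1/(457 + (-3 + 0)²))*286 = (6 + 1/(457 + (-3)²))*286 = (6 + 1/(457 + 9))*286 = (6 + 1/466)*286 = (2797/466)*286 = 399971/233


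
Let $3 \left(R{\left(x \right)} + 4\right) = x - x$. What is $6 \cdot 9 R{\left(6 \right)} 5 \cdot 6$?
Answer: $-6480$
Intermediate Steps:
$R{\left(x \right)} = -4$ ($R{\left(x \right)} = -4 + \frac{x - x}{3} = -4 + \frac{1}{3} \cdot 0 = -4 + 0 = -4$)
$6 \cdot 9 R{\left(6 \right)} 5 \cdot 6 = 6 \cdot 9 \left(-4\right) 5 \cdot 6 = 54 \left(\left(-20\right) 6\right) = 54 \left(-120\right) = -6480$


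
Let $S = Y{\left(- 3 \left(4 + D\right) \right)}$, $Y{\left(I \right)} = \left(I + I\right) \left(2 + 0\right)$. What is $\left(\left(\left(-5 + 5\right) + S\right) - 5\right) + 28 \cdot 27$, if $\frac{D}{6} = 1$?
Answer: $631$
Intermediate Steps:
$D = 6$ ($D = 6 \cdot 1 = 6$)
$Y{\left(I \right)} = 4 I$ ($Y{\left(I \right)} = 2 I 2 = 4 I$)
$S = -120$ ($S = 4 \left(- 3 \left(4 + 6\right)\right) = 4 \left(\left(-3\right) 10\right) = 4 \left(-30\right) = -120$)
$\left(\left(\left(-5 + 5\right) + S\right) - 5\right) + 28 \cdot 27 = \left(\left(\left(-5 + 5\right) - 120\right) - 5\right) + 28 \cdot 27 = \left(\left(0 - 120\right) - 5\right) + 756 = \left(-120 - 5\right) + 756 = -125 + 756 = 631$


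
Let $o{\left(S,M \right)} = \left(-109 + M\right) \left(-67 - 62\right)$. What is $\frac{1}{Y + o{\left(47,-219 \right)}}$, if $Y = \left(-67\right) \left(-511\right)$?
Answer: $\frac{1}{76549} \approx 1.3064 \cdot 10^{-5}$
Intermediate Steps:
$o{\left(S,M \right)} = 14061 - 129 M$ ($o{\left(S,M \right)} = \left(-109 + M\right) \left(-129\right) = 14061 - 129 M$)
$Y = 34237$
$\frac{1}{Y + o{\left(47,-219 \right)}} = \frac{1}{34237 + \left(14061 - -28251\right)} = \frac{1}{34237 + \left(14061 + 28251\right)} = \frac{1}{34237 + 42312} = \frac{1}{76549}$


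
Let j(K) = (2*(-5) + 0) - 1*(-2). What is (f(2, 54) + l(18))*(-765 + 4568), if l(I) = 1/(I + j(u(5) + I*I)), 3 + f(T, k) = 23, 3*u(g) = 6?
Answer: 764403/10 ≈ 76440.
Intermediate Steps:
u(g) = 2 (u(g) = (1/3)*6 = 2)
f(T, k) = 20 (f(T, k) = -3 + 23 = 20)
j(K) = -8 (j(K) = (-10 + 0) + 2 = -10 + 2 = -8)
l(I) = 1/(-8 + I) (l(I) = 1/(I - 8) = 1/(-8 + I))
(f(2, 54) + l(18))*(-765 + 4568) = (20 + 1/(-8 + 18))*(-765 + 4568) = (20 + 1/10)*3803 = (201/10)*3803 = 764403/10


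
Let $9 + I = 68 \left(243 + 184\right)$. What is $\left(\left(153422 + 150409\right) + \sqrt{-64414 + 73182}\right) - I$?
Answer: $274804 + 8 \sqrt{137} \approx 2.749 \cdot 10^{5}$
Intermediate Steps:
$I = 29027$ ($I = -9 + 68 \left(243 + 184\right) = -9 + 68 \cdot 427 = -9 + 29036 = 29027$)
$\left(\left(153422 + 150409\right) + \sqrt{-64414 + 73182}\right) - I = \left(\left(153422 + 150409\right) + \sqrt{-64414 + 73182}\right) - 29027 = \left(303831 + \sqrt{8768}\right) - 29027 = \left(303831 + 8 \sqrt{137}\right) - 29027 = 274804 + 8 \sqrt{137}$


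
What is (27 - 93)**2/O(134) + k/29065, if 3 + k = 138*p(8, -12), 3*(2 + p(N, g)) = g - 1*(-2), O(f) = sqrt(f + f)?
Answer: -739/29065 + 2178*sqrt(67)/67 ≈ 266.06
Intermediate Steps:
O(f) = sqrt(2)*sqrt(f) (O(f) = sqrt(2*f) = sqrt(2)*sqrt(f))
p(N, g) = -4/3 + g/3 (p(N, g) = -2 + (g - 1*(-2))/3 = -2 + (g + 2)/3 = -2 + (2 + g)/3 = -2 + (2/3 + g/3) = -4/3 + g/3)
k = -739 (k = -3 + 138*(-4/3 + (1/3)*(-12)) = -3 + 138*(-4/3 - 4) = -3 + 138*(-16/3) = -3 - 736 = -739)
(27 - 93)**2/O(134) + k/29065 = (27 - 93)**2/((sqrt(2)*sqrt(134))) - 739/29065 = (-66)**2/((2*sqrt(67))) - 739*1/29065 = 4356*(sqrt(67)/134) - 739/29065 = 2178*sqrt(67)/67 - 739/29065 = -739/29065 + 2178*sqrt(67)/67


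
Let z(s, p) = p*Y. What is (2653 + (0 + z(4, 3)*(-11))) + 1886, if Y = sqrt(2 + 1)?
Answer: 4539 - 33*sqrt(3) ≈ 4481.8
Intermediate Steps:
Y = sqrt(3) ≈ 1.7320
z(s, p) = p*sqrt(3)
(2653 + (0 + z(4, 3)*(-11))) + 1886 = (2653 + (0 + (3*sqrt(3))*(-11))) + 1886 = (2653 + (0 - 33*sqrt(3))) + 1886 = (2653 - 33*sqrt(3)) + 1886 = 4539 - 33*sqrt(3)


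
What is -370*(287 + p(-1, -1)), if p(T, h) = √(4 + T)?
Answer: -106190 - 370*√3 ≈ -1.0683e+5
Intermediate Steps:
-370*(287 + p(-1, -1)) = -370*(287 + √(4 - 1)) = -370*(287 + √3) = -106190 - 370*√3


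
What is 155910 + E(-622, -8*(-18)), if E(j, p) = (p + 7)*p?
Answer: 177654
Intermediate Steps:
E(j, p) = p*(7 + p) (E(j, p) = (7 + p)*p = p*(7 + p))
155910 + E(-622, -8*(-18)) = 155910 + (-8*(-18))*(7 - 8*(-18)) = 155910 + 144*(7 + 144) = 155910 + 144*151 = 155910 + 21744 = 177654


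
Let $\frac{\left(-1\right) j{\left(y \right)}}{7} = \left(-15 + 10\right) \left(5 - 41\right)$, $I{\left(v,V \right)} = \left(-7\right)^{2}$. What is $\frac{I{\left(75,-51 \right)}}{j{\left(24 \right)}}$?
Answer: $- \frac{7}{180} \approx -0.038889$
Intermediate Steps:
$I{\left(v,V \right)} = 49$
$j{\left(y \right)} = -1260$ ($j{\left(y \right)} = - 7 \left(-15 + 10\right) \left(5 - 41\right) = - 7 \left(\left(-5\right) \left(-36\right)\right) = \left(-7\right) 180 = -1260$)
$\frac{I{\left(75,-51 \right)}}{j{\left(24 \right)}} = \frac{49}{-1260} = 49 \left(- \frac{1}{1260}\right) = - \frac{7}{180}$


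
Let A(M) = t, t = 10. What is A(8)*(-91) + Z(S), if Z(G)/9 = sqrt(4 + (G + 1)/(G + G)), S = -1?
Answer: -892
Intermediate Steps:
A(M) = 10
Z(G) = 9*sqrt(4 + (1 + G)/(2*G)) (Z(G) = 9*sqrt(4 + (G + 1)/(G + G)) = 9*sqrt(4 + (1 + G)/((2*G))) = 9*sqrt(4 + (1 + G)*(1/(2*G))) = 9*sqrt(4 + (1 + G)/(2*G)))
A(8)*(-91) + Z(S) = 10*(-91) + 9*sqrt(18 + 2/(-1))/2 = -910 + 9*sqrt(18 + 2*(-1))/2 = -910 + 9*sqrt(18 - 2)/2 = -910 + 9*sqrt(16)/2 = -910 + (9/2)*4 = -910 + 18 = -892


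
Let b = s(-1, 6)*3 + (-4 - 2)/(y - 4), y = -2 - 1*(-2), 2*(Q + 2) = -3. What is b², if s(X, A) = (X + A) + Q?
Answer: 36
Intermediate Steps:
Q = -7/2 (Q = -2 + (½)*(-3) = -2 - 3/2 = -7/2 ≈ -3.5000)
y = 0 (y = -2 + 2 = 0)
s(X, A) = -7/2 + A + X (s(X, A) = (X + A) - 7/2 = (A + X) - 7/2 = -7/2 + A + X)
b = 6 (b = (-7/2 + 6 - 1)*3 + (-4 - 2)/(0 - 4) = (3/2)*3 - 6/(-4) = 9/2 - 6*(-¼) = 9/2 + 3/2 = 6)
b² = 6² = 36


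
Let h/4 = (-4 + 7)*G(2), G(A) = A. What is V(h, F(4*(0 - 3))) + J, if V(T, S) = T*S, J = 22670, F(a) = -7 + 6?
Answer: 22646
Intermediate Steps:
F(a) = -1
h = 24 (h = 4*((-4 + 7)*2) = 4*(3*2) = 4*6 = 24)
V(T, S) = S*T
V(h, F(4*(0 - 3))) + J = -1*24 + 22670 = -24 + 22670 = 22646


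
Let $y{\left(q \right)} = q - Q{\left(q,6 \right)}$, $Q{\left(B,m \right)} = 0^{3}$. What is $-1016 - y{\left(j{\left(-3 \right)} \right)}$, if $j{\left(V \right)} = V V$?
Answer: $-1025$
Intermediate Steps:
$Q{\left(B,m \right)} = 0$
$j{\left(V \right)} = V^{2}$
$y{\left(q \right)} = q$ ($y{\left(q \right)} = q - 0 = q + 0 = q$)
$-1016 - y{\left(j{\left(-3 \right)} \right)} = -1016 - \left(-3\right)^{2} = -1016 - 9 = -1025$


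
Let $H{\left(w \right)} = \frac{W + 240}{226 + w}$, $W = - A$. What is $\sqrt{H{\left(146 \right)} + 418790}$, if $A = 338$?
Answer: $\frac{\sqrt{14488449726}}{186} \approx 647.14$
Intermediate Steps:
$W = -338$ ($W = \left(-1\right) 338 = -338$)
$H{\left(w \right)} = - \frac{98}{226 + w}$ ($H{\left(w \right)} = \frac{-338 + 240}{226 + w} = - \frac{98}{226 + w}$)
$\sqrt{H{\left(146 \right)} + 418790} = \sqrt{- \frac{98}{226 + 146} + 418790} = \sqrt{- \frac{98}{372} + 418790} = \sqrt{\left(-98\right) \frac{1}{372} + 418790} = \sqrt{- \frac{49}{186} + 418790} = \sqrt{\frac{77894891}{186}} = \frac{\sqrt{14488449726}}{186}$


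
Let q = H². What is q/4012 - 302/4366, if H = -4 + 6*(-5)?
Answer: 478/2183 ≈ 0.21896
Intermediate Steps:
H = -34 (H = -4 - 30 = -34)
q = 1156 (q = (-34)² = 1156)
q/4012 - 302/4366 = 1156/4012 - 302/4366 = 1156*(1/4012) - 302*1/4366 = 17/59 - 151/2183 = 478/2183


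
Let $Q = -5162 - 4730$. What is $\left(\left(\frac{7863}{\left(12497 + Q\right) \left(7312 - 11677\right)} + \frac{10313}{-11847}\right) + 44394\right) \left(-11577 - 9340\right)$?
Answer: $- \frac{4632887466085795644}{4989265325} \approx -9.2857 \cdot 10^{8}$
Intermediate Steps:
$Q = -9892$
$\left(\left(\frac{7863}{\left(12497 + Q\right) \left(7312 - 11677\right)} + \frac{10313}{-11847}\right) + 44394\right) \left(-11577 - 9340\right) = \left(\left(\frac{7863}{\left(12497 - 9892\right) \left(7312 - 11677\right)} + \frac{10313}{-11847}\right) + 44394\right) \left(-11577 - 9340\right) = \left(\left(\frac{7863}{2605 \left(-4365\right)} + 10313 \left(- \frac{1}{11847}\right)\right) + 44394\right) \left(-20917\right) = \left(\left(\frac{7863}{-11370825} - \frac{10313}{11847}\right) + 44394\right) \left(-20917\right) = \left(\left(7863 \left(- \frac{1}{11370825}\right) - \frac{10313}{11847}\right) + 44394\right) \left(-20917\right) = \left(\left(- \frac{2621}{3790275} - \frac{10313}{11847}\right) + 44394\right) \left(-20917\right) = \left(- \frac{4346684118}{4989265325} + 44394\right) \left(-20917\right) = \frac{221489098153932}{4989265325} \left(-20917\right) = - \frac{4632887466085795644}{4989265325}$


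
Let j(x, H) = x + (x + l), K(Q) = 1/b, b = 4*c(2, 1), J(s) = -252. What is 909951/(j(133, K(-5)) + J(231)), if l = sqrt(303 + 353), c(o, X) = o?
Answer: -6369657/230 + 909951*sqrt(41)/115 ≈ 22971.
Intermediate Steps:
b = 8 (b = 4*2 = 8)
K(Q) = 1/8
l = 4*sqrt(41) (l = sqrt(656) = 4*sqrt(41) ≈ 25.612)
j(x, H) = 2*x + 4*sqrt(41) (j(x, H) = x + (x + 4*sqrt(41)) = 2*x + 4*sqrt(41))
909951/(j(133, K(-5)) + J(231)) = 909951/((2*133 + 4*sqrt(41)) - 252) = 909951/((266 + 4*sqrt(41)) - 252) = 909951/(14 + 4*sqrt(41))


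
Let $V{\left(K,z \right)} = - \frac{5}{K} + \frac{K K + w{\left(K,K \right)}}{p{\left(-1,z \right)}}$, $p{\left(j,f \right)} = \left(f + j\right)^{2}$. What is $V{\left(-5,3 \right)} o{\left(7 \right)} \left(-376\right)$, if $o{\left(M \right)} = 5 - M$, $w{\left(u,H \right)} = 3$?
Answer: $6016$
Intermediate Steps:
$V{\left(K,z \right)} = - \frac{5}{K} + \frac{3 + K^{2}}{\left(-1 + z\right)^{2}}$ ($V{\left(K,z \right)} = - \frac{5}{K} + \frac{K K + 3}{\left(z - 1\right)^{2}} = - \frac{5}{K} + \frac{K^{2} + 3}{\left(-1 + z\right)^{2}} = - \frac{5}{K} + \frac{3 + K^{2}}{\left(-1 + z\right)^{2}}$)
$V{\left(-5,3 \right)} o{\left(7 \right)} \left(-376\right) = \left(- \frac{5}{-5} + \frac{3}{\left(-1 + 3\right)^{2}} + \frac{\left(-5\right)^{2}}{\left(-1 + 3\right)^{2}}\right) \left(5 - 7\right) \left(-376\right) = \left(\left(-5\right) \left(- \frac{1}{5}\right) + \frac{3}{4} + \frac{25}{4}\right) \left(5 - 7\right) \left(-376\right) = \left(1 + 3 \cdot \frac{1}{4} + 25 \cdot \frac{1}{4}\right) \left(-2\right) \left(-376\right) = \left(1 + \frac{3}{4} + \frac{25}{4}\right) \left(-2\right) \left(-376\right) = 8 \left(-2\right) \left(-376\right) = \left(-16\right) \left(-376\right) = 6016$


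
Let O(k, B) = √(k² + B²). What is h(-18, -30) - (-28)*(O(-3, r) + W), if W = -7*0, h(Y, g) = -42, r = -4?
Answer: 98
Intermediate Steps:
W = 0
O(k, B) = √(B² + k²)
h(-18, -30) - (-28)*(O(-3, r) + W) = -42 - (-28)*(√((-4)² + (-3)²) + 0) = -42 - (-28)*(√(16 + 9) + 0) = -42 - (-28)*(√25 + 0) = -42 - (-28)*(5 + 0) = -42 - (-28)*5 = -42 - 1*(-140) = -42 + 140 = 98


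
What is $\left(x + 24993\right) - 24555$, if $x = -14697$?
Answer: $-14259$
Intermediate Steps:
$\left(x + 24993\right) - 24555 = \left(-14697 + 24993\right) - 24555 = 10296 - 24555 = -14259$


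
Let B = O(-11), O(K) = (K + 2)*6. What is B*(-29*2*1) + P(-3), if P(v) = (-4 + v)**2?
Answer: 3181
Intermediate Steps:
O(K) = 12 + 6*K (O(K) = (2 + K)*6 = 12 + 6*K)
B = -54 (B = 12 + 6*(-11) = 12 - 66 = -54)
B*(-29*2*1) + P(-3) = -(-54)*29*(2*1) + (-4 - 3)**2 = -(-54)*29*2 + (-7)**2 = -(-54)*58 + 49 = -54*(-58) + 49 = 3132 + 49 = 3181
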